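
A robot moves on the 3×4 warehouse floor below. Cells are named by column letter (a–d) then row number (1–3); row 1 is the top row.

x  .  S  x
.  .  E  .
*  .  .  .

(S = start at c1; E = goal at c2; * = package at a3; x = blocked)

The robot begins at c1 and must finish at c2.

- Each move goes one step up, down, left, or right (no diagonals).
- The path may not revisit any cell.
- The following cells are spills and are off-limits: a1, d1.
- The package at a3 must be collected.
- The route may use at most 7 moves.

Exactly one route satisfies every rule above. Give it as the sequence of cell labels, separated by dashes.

The 7-move cap with required stops at a3 leaves no slack for detours.
Route from c1: left 1 to b1, down 1 to b2, left 1 to a2, down 1 to a3, right 2 to c3, up 1 to c2 — 7 moves in all.
Check: all required cells visited; 7 ≤ 7 moves.

c1 - b1 - b2 - a2 - a3 - b3 - c3 - c2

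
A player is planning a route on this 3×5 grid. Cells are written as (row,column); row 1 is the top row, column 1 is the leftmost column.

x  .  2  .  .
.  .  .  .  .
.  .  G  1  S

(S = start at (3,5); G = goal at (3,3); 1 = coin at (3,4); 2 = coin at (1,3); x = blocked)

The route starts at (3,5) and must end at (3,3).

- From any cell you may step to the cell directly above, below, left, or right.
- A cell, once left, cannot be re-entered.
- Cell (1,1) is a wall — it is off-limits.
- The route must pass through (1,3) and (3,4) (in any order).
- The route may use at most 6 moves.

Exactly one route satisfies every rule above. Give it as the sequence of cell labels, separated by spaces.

(3,5) (3,4) (2,4) (1,4) (1,3) (2,3) (3,3)

Any route must reach (1,3) and (3,4) and still end at (3,3) within 6 moves, so the order of the required stops is forced.
Route from (3,5): left 1 to (3,4), up 2 to (1,4), left 1 to (1,3), down 2 to (3,3) — 6 moves in all.
Check: all required cells visited; 6 ≤ 6 moves.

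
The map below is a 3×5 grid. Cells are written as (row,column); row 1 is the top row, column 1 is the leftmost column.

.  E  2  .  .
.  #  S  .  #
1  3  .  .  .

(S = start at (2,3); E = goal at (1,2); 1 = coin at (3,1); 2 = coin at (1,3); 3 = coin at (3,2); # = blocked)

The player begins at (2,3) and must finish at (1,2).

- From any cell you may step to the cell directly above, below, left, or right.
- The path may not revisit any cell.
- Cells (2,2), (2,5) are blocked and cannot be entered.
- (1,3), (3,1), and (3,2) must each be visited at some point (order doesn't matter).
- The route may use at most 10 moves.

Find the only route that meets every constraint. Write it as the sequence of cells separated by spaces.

(2,3) (1,3) (1,4) (2,4) (3,4) (3,3) (3,2) (3,1) (2,1) (1,1) (1,2)

Any route must reach (1,3), (3,1), and (3,2) and still end at (1,2) within 10 moves, so the order of the required stops is forced.
Route from (2,3): up to (1,3), right to (1,4), 2× down (reaching (3,4)), 3× left (reaching (3,1)), 2× up (reaching (1,1)), right to (1,2) — 10 moves in all.
Check: all required cells visited; 10 ≤ 10 moves.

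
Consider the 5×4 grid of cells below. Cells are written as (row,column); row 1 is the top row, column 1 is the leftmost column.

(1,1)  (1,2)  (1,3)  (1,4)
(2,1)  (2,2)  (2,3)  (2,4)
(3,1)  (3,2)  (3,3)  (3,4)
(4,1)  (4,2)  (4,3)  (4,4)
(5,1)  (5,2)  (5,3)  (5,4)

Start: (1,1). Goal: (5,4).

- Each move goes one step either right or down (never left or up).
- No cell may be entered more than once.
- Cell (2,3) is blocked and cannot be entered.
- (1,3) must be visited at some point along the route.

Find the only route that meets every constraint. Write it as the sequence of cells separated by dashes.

(1,1) - (1,2) - (1,3) - (1,4) - (2,4) - (3,4) - (4,4) - (5,4)

Moves only go right or down, so the column and row indices never decrease.
Route from (1,1): 3× right (reaching (1,4)), 4× down (reaching (5,4)) — 7 moves in all.
Check: all required cells visited.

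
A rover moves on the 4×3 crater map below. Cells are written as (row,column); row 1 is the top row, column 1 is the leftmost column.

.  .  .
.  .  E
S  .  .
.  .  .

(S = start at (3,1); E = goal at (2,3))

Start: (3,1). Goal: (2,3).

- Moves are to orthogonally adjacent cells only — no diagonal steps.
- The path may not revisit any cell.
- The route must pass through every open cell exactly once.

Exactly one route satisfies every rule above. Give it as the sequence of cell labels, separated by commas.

(3,1), (4,1), (4,2), (4,3), (3,3), (3,2), (2,2), (2,1), (1,1), (1,2), (1,3), (2,3)

Need to visit all 12 open cells exactly once, starting at (3,1) and ending at (2,3).
Route from (3,1): down to (4,1), 2× right (reaching (4,3)), up to (3,3), left to (3,2), up to (2,2), left to (2,1), up to (1,1), 2× right (reaching (1,3)), down to (2,3) — 11 moves in all.
Check: all 12 open cells covered.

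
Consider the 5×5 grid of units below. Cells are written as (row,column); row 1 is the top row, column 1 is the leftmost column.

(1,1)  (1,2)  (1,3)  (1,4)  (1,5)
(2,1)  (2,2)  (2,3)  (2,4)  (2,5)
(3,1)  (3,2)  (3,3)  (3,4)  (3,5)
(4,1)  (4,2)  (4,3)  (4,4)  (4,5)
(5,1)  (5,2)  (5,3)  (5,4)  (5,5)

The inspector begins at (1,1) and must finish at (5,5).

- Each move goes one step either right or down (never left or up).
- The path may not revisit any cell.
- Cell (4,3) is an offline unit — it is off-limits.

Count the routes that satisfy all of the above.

A right/down-only route from (1,1) to (5,5) makes exactly 4 down-moves and 4 right-moves in some order.
With no other constraints that would be C(8,4) = 70 routes.
Subtract routes through each blocked cell (inclusion–exclusion for overlaps): − through (4,3): 30 → 40.
That gives 40 routes.

40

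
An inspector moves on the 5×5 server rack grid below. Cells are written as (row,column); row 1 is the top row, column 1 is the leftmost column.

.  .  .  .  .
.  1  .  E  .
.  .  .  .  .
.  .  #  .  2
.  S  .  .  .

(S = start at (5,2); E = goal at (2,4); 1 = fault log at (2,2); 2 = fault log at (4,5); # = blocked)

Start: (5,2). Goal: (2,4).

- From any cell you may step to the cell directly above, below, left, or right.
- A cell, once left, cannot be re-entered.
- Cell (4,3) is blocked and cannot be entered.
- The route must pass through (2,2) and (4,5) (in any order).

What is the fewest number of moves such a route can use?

Any route passes through (2,2) and (4,5) in some order between (5,2) and (2,4). Summing Manhattan distances along each leg and taking the cheapest ordering ((5,2) → (2,2) → (4,5) → (2,4)) gives a lower bound of 3 + 5 + 3 = 11 moves.
A route of 11 moves achieves this: (5,2) → (4,2) → (3,2) → (2,2) → (2,3) → (3,3) → (3,4) → (4,4) → (4,5) → (3,5) → (2,5) → (2,4).
Since 11 matches the lower bound, it is optimal.

11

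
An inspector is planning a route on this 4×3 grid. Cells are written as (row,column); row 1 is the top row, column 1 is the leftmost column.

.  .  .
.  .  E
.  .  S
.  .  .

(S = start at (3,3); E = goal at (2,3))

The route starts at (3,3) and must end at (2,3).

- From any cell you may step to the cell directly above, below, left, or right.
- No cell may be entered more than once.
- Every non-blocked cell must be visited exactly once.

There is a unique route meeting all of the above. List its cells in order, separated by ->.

(3,3) -> (4,3) -> (4,2) -> (4,1) -> (3,1) -> (3,2) -> (2,2) -> (2,1) -> (1,1) -> (1,2) -> (1,3) -> (2,3)

Need to visit all 12 open cells exactly once, starting at (3,3) and ending at (2,3).
Cell (1,1) has only two open neighbours ((2,1) and (1,2)), so the path must pass straight through it: one of those is the cell it's entered from and the other is where it exits.
Route from (3,3): down 1 to (4,3), left 2 to (4,1), up 1 to (3,1), right 1 to (3,2), up 1 to (2,2), left 1 to (2,1), up 1 to (1,1), right 2 to (1,3), down 1 to (2,3) — 11 moves in all.
Check: all 12 open cells covered.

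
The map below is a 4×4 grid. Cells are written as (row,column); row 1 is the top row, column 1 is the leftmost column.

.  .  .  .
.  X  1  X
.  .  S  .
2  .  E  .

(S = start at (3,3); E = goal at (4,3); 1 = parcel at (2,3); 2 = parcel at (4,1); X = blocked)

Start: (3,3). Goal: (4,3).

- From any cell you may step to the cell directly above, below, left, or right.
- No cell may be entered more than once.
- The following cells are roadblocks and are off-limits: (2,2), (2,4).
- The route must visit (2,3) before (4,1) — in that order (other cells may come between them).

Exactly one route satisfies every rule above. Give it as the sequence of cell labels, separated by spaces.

The waypoints must appear in the order (2,3), (4,1), with no cell reused.
Route from (3,3): 2× up (reaching (1,3)), 2× left (reaching (1,1)), 3× down (reaching (4,1)), 2× right (reaching (4,3)) — 9 moves in all.
Check: order respected (1 at step 1, 2 at step 7).

(3,3) (2,3) (1,3) (1,2) (1,1) (2,1) (3,1) (4,1) (4,2) (4,3)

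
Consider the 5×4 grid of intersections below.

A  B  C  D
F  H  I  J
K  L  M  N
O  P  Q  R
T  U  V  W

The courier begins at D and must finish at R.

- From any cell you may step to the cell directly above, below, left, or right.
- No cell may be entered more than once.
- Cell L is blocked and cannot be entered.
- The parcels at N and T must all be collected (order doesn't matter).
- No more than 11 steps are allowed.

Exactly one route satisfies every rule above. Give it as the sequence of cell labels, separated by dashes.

Any route must reach N and T and still end at R within 11 moves, so the order of the required stops is forced.
Route from D: 2× down (reaching N), left to M, down to Q, 2× left (reaching O), down to T, 3× right (reaching W), up to R — 11 moves in all.
Check: all required cells visited; 11 ≤ 11 moves.

D - J - N - M - Q - P - O - T - U - V - W - R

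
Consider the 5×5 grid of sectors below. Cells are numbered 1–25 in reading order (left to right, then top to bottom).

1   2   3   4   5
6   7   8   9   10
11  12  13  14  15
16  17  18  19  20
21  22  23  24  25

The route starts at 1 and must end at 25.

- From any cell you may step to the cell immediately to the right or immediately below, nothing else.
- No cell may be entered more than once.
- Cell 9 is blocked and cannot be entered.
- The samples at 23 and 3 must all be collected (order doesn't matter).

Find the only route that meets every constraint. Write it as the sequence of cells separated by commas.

Moves only go right or down, so the column and row indices never decrease.
Route from 1: right 2 to 3, down 4 to 23, right 2 to 25 — 8 moves in all.
Check: all required cells visited.

1, 2, 3, 8, 13, 18, 23, 24, 25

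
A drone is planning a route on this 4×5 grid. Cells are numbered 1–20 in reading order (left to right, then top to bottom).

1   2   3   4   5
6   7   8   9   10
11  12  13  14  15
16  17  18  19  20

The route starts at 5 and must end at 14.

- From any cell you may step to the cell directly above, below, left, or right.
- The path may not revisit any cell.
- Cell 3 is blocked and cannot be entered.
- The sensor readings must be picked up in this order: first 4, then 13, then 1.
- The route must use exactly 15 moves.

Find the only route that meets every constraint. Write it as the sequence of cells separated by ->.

The waypoints must appear in the order 4, 13, 1, with no cell reused.
Route from 5: left 1 to 4, down 1 to 9, left 1 to 8, down 1 to 13, left 1 to 12, up 2 to 2, left 1 to 1, down 3 to 16, right 3 to 19, up 1 to 14 — 15 moves in all.
Check: order respected (4 at step 1, 13 at step 4, 1 at step 8); 15 moves as required.

5 -> 4 -> 9 -> 8 -> 13 -> 12 -> 7 -> 2 -> 1 -> 6 -> 11 -> 16 -> 17 -> 18 -> 19 -> 14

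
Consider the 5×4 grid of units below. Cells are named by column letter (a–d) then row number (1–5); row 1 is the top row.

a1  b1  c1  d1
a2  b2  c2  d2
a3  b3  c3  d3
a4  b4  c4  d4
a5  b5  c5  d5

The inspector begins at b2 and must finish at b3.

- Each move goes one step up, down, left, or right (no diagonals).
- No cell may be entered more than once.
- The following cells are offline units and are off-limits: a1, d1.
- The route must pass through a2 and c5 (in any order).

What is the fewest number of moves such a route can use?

9

Any route passes through a2 and c5 in some order between b2 and b3. Summing Manhattan distances along each leg and taking the cheapest ordering (b2 → a2 → c5 → b3) gives a lower bound of 1 + 5 + 3 = 9 moves.
A route of 9 moves achieves this: b2 → a2 → a3 → a4 → a5 → b5 → c5 → c4 → c3 → b3.
Since 9 matches the lower bound, it is optimal.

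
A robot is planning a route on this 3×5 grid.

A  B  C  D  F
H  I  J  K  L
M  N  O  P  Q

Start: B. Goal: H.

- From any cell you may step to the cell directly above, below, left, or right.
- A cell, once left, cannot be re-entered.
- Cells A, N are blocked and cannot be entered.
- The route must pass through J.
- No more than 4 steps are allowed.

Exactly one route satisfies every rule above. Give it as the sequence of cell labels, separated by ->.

The budget equals the shortest possible length, so every move has to be on a shortest route through the required cells.
Route from B: right to C, down to J, 2× left (reaching H) — 4 moves in all.
Check: all required cells visited; 4 ≤ 4 moves.

B -> C -> J -> I -> H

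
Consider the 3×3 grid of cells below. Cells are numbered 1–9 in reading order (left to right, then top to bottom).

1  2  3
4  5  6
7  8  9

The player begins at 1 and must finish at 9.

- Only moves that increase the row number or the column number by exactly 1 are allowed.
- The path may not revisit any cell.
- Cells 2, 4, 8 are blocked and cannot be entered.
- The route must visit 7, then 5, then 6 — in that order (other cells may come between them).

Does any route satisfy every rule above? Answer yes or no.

5 lies above 7, so going from 7 to 5 would need an upward move — but moves only go right/down, so 7 cannot be visited before 5.

no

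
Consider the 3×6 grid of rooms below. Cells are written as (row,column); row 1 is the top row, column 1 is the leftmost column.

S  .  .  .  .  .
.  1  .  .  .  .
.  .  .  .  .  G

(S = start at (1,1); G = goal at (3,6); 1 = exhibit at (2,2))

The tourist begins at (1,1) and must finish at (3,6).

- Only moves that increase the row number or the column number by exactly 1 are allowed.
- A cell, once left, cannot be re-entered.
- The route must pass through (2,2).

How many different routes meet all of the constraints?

10

A right/down-only route from (1,1) to (3,6) makes exactly 2 down-moves and 5 right-moves in some order.
With no other constraints that would be C(7,2) = 21 routes.
Split at (2,2) and multiply the segment counts: (1,1)→(2,2): 2; (2,2)→(3,6): 5; product = 10.
That gives 10 routes.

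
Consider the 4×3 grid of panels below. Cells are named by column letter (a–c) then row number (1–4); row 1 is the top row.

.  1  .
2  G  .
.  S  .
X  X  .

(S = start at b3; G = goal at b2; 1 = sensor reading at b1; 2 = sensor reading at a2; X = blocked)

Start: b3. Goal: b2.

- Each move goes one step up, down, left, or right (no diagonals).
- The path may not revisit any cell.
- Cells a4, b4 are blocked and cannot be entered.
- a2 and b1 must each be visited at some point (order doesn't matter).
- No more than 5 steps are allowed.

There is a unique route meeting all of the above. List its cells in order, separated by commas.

b3, a3, a2, a1, b1, b2

The budget equals the shortest possible length, so every move has to be on a shortest route through the required cells.
Route from b3: left 1 to a3, up 2 to a1, right 1 to b1, down 1 to b2 — 5 moves in all.
Check: all required cells visited; 5 ≤ 5 moves.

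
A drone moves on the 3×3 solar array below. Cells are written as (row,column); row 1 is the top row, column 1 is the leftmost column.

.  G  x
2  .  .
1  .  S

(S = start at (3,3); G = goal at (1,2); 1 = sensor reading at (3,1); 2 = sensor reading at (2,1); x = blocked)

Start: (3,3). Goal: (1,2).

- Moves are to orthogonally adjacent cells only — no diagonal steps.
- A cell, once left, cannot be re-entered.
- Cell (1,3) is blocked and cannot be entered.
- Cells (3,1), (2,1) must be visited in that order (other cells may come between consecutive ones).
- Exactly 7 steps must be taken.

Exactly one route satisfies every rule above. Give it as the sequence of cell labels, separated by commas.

(3,3), (2,3), (2,2), (3,2), (3,1), (2,1), (1,1), (1,2)

The waypoints must appear in the order (3,1), (2,1), with no cell reused.
Route from (3,3): up to (2,3), left to (2,2), down to (3,2), left to (3,1), 2× up (reaching (1,1)), right to (1,2) — 7 moves in all.
Check: order respected (1 at step 4, 2 at step 5); 7 moves as required.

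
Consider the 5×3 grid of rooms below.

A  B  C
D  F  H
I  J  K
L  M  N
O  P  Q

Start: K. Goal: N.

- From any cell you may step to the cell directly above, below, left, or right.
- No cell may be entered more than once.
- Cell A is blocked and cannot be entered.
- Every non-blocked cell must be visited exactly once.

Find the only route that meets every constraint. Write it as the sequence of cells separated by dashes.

K - H - C - B - F - D - I - J - M - L - O - P - Q - N

Need to visit all 14 open cells exactly once, starting at K and ending at N.
Cell O has only two open neighbours (L and P), so the path must pass straight through it: one of those is the cell it's entered from and the other is where it exits.
Route from K: 2× up (reaching C), left to B, down to F, left to D, down to I, right to J, down to M, left to L, down to O, 2× right (reaching Q), up to N — 13 moves in all.
Check: all 14 open cells covered.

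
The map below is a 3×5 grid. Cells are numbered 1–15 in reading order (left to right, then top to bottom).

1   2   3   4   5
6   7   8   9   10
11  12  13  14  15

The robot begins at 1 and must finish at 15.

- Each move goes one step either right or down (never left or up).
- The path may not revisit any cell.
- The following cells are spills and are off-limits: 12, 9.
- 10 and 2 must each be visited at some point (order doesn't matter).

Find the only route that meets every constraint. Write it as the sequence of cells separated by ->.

Moves only go right or down, so the column and row indices never decrease.
Route from 1: right 4 to 5, down 2 to 15 — 6 moves in all.
Check: all required cells visited.

1 -> 2 -> 3 -> 4 -> 5 -> 10 -> 15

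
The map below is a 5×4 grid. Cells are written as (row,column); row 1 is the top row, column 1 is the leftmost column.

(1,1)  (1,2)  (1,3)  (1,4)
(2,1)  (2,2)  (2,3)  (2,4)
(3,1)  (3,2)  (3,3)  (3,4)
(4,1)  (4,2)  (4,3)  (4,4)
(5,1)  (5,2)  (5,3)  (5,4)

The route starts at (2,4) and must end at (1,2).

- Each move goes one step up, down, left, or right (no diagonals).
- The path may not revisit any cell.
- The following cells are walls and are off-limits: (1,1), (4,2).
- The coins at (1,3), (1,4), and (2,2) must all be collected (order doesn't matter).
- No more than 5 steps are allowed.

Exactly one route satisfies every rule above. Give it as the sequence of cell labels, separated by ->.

(2,4) -> (1,4) -> (1,3) -> (2,3) -> (2,2) -> (1,2)

The budget equals the shortest possible length, so every move has to be on a shortest route through the required cells.
Route from (2,4): up to (1,4), left to (1,3), down to (2,3), left to (2,2), up to (1,2) — 5 moves in all.
Check: all required cells visited; 5 ≤ 5 moves.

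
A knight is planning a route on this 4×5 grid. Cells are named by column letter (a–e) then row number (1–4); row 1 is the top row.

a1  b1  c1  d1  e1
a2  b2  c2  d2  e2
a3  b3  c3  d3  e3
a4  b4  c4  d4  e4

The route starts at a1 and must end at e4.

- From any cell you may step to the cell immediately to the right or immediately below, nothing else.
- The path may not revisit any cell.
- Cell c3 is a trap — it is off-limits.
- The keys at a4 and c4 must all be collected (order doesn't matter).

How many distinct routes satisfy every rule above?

1

A right/down-only route from a1 to e4 makes exactly 3 down-moves and 4 right-moves in some order.
With no other constraints that would be C(7,3) = 35 routes.
A monotone route can only reach the required cells in the order a4, c4, so split there and multiply the segment counts (each segment already excludes blocked cells): a1→a4: 1; a4→c4: 1; c4→e4: 1; product = 1.
That gives 1 route.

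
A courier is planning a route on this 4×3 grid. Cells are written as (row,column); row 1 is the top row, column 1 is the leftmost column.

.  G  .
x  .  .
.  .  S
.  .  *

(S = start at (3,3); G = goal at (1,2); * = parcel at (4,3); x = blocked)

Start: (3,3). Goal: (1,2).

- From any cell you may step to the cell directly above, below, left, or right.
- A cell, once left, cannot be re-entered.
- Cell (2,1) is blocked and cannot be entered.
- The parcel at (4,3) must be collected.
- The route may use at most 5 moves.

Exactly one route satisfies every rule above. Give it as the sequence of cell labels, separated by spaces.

Any route must reach (4,3) and still end at (1,2) within 5 moves, so the order of the required stops is forced.
Route from (3,3): down to (4,3), left to (4,2), 3× up (reaching (1,2)) — 5 moves in all.
Check: all required cells visited; 5 ≤ 5 moves.

(3,3) (4,3) (4,2) (3,2) (2,2) (1,2)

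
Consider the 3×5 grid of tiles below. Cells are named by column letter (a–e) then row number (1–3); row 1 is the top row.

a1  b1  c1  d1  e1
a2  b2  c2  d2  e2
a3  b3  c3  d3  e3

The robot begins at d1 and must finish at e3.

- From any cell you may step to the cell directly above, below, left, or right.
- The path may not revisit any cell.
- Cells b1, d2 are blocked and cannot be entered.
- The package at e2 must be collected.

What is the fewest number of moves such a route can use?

3

Any route passes through e2 somewhere between d1 and e3. Summing Manhattan distances along the two legs (d1 → e2 → e3) gives a lower bound of 2 + 1 = 3 moves.
A route of 3 moves achieves this: d1 → e1 → e2 → e3.
Since 3 matches the lower bound, it is optimal.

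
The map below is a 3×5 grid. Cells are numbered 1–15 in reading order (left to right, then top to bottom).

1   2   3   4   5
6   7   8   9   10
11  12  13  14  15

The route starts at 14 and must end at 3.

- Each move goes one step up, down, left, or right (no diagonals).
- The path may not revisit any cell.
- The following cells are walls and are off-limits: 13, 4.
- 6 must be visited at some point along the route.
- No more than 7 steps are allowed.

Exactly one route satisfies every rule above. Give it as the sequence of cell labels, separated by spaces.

14 9 8 7 6 1 2 3

The budget equals the shortest possible length, so every move has to be on a shortest route through the required cells.
Route from 14: up to 9, 3× left (reaching 6), up to 1, 2× right (reaching 3) — 7 moves in all.
Check: all required cells visited; 7 ≤ 7 moves.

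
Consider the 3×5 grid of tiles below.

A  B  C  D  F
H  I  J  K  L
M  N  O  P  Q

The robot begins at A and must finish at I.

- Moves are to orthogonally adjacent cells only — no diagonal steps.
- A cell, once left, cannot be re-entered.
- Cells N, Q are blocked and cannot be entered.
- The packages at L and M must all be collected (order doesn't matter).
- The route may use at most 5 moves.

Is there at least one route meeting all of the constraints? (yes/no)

M must be visited but has only one open neighbour (H), and it is neither the start nor the goal — the route would have to enter and leave through H, re-entering it.

no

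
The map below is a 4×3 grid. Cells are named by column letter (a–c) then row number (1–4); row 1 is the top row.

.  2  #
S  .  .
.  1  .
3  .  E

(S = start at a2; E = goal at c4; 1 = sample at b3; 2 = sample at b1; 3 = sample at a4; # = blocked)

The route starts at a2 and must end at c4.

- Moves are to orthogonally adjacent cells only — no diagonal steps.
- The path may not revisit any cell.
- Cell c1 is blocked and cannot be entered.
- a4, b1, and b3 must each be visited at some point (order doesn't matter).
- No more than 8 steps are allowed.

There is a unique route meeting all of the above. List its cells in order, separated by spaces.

a2 a1 b1 b2 b3 a3 a4 b4 c4

The 8-move cap with required stops at a4, b1, b3 leaves no slack for detours.
Route from a2: up to a1, right to b1, 2× down (reaching b3), left to a3, down to a4, 2× right (reaching c4) — 8 moves in all.
Check: all required cells visited; 8 ≤ 8 moves.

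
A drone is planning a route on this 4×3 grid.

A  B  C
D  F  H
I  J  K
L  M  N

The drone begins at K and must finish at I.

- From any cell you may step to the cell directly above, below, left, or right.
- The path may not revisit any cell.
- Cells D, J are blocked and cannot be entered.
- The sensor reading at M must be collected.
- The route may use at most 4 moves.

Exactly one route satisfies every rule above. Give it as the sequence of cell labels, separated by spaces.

The budget equals the shortest possible length, so every move has to be on a shortest route through the required cells.
Route from K: down 1 to N, left 2 to L, up 1 to I — 4 moves in all.
Check: all required cells visited; 4 ≤ 4 moves.

K N M L I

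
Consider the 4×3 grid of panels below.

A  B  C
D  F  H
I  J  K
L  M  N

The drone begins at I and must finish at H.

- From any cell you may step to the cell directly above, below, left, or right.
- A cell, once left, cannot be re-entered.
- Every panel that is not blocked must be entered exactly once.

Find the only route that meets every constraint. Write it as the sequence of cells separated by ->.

I -> L -> M -> N -> K -> J -> F -> D -> A -> B -> C -> H

Need to visit all 12 open cells exactly once, starting at I and ending at H.
Cell A has only two open neighbours (D and B), so the path must pass straight through it: one of those is the cell it's entered from and the other is where it exits.
Route from I: down to L, 2× right (reaching N), up to K, left to J, up to F, left to D, up to A, 2× right (reaching C), down to H — 11 moves in all.
Check: all 12 open cells covered.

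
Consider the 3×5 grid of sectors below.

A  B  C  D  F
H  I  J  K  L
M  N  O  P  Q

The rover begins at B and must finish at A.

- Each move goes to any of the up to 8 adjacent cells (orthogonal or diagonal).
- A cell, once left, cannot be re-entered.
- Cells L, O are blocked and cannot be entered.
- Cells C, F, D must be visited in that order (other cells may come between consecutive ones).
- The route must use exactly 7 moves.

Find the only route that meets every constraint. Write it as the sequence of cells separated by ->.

B -> C -> K -> F -> D -> J -> I -> A

The waypoints must appear in the order C, F, D, with no cell reused.
Route from B: right 1 to C, down-right 1 to K, up-right 1 to F, left 1 to D, down-left 1 to J, left 1 to I, up-left 1 to A — 7 moves in all.
Check: order respected (C at step 1, F at step 3, D at step 4); 7 moves as required.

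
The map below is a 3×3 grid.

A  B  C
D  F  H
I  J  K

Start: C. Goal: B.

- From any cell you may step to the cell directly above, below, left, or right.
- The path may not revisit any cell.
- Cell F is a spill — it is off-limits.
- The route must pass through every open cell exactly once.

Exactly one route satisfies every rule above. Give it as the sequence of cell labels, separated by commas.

C, H, K, J, I, D, A, B

Need to visit all 8 open cells exactly once, starting at C and ending at B.
Route from C: 2× down (reaching K), 2× left (reaching I), 2× up (reaching A), right to B — 7 moves in all.
Check: all 8 open cells covered.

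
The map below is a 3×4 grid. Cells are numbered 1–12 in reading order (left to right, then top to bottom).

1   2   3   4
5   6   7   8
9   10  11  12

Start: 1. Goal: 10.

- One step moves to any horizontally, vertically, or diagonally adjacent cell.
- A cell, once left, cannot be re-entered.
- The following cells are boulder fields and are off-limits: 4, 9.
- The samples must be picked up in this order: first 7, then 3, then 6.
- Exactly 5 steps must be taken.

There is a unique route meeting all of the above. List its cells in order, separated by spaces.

1 2 7 3 6 10

The waypoints must appear in the order 7, 3, 6, with no cell reused.
Route from 1: right 1 to 2, down-right 1 to 7, up 1 to 3, down-left 1 to 6, down 1 to 10 — 5 moves in all.
Check: order respected (7 at step 2, 3 at step 3, 6 at step 4); 5 moves as required.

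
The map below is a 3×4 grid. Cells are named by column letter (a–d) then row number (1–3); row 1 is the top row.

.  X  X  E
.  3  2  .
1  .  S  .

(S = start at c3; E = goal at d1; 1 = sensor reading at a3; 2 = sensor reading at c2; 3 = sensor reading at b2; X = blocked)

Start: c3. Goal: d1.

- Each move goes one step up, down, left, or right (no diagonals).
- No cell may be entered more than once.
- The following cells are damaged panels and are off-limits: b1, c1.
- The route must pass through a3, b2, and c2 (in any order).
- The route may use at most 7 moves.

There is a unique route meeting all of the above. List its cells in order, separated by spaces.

Any route must reach a3, b2, and c2 and still end at d1 within 7 moves, so the order of the required stops is forced.
Route from c3: 2× left (reaching a3), up to a2, 3× right (reaching d2), up to d1 — 7 moves in all.
Check: all required cells visited; 7 ≤ 7 moves.

c3 b3 a3 a2 b2 c2 d2 d1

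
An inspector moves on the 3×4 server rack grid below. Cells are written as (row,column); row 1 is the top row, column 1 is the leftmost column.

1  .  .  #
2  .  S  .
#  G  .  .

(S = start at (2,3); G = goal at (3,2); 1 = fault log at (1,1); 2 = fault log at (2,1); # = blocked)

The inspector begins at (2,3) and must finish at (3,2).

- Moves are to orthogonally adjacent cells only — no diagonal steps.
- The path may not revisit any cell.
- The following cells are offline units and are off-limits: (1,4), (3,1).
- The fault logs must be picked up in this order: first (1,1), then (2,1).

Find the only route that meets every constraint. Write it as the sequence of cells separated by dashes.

The waypoints must appear in the order (1,1), (2,1), with no cell reused.
Route from (2,3): up 1 to (1,3), left 2 to (1,1), down 1 to (2,1), right 1 to (2,2), down 1 to (3,2) — 6 moves in all.
Check: order respected (1 at step 3, 2 at step 4).

(2,3) - (1,3) - (1,2) - (1,1) - (2,1) - (2,2) - (3,2)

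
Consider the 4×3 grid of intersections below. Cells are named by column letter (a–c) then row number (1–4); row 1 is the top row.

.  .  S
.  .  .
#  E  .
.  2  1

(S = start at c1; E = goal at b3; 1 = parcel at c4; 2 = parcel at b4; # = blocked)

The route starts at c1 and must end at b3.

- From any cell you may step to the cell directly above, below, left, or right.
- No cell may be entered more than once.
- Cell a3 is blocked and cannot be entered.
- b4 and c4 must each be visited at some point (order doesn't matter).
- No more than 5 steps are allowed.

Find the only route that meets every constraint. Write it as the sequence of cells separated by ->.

The budget equals the shortest possible length, so every move has to be on a shortest route through the required cells.
Route from c1: down 3 to c4, left 1 to b4, up 1 to b3 — 5 moves in all.
Check: all required cells visited; 5 ≤ 5 moves.

c1 -> c2 -> c3 -> c4 -> b4 -> b3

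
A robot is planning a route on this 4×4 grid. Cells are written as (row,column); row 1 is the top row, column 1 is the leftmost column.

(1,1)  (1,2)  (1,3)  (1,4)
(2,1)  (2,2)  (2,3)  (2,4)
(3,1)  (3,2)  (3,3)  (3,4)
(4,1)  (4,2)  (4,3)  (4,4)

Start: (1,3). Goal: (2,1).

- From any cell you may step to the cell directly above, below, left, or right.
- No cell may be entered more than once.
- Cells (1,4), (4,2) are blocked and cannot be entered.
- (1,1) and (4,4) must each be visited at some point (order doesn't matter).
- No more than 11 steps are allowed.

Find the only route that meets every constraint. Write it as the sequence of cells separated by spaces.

The budget equals the shortest possible length, so every move has to be on a shortest route through the required cells.
Route from (1,3): down 1 to (2,3), right 1 to (2,4), down 2 to (4,4), left 1 to (4,3), up 1 to (3,3), left 1 to (3,2), up 2 to (1,2), left 1 to (1,1), down 1 to (2,1) — 11 moves in all.
Check: all required cells visited; 11 ≤ 11 moves.

(1,3) (2,3) (2,4) (3,4) (4,4) (4,3) (3,3) (3,2) (2,2) (1,2) (1,1) (2,1)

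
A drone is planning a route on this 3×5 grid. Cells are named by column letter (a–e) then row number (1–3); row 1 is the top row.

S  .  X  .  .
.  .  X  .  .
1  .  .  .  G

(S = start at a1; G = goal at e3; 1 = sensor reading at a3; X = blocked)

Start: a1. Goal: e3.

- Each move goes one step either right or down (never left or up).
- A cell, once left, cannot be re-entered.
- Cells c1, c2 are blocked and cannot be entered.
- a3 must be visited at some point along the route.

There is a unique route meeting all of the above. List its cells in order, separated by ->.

a1 -> a2 -> a3 -> b3 -> c3 -> d3 -> e3

Moves only go right or down, so the column and row indices never decrease.
Route from a1: down 2 to a3, right 4 to e3 — 6 moves in all.
Check: all required cells visited.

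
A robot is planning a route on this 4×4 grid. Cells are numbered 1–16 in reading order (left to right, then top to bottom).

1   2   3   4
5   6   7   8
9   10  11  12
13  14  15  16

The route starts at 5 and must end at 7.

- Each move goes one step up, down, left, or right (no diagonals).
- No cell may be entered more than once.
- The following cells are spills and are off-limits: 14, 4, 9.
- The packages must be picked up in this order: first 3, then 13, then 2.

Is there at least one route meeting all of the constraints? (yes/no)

The blocked cells wall 13 off from 5 completely — no sequence of moves reaches it at all, so no route can satisfy the rules.

no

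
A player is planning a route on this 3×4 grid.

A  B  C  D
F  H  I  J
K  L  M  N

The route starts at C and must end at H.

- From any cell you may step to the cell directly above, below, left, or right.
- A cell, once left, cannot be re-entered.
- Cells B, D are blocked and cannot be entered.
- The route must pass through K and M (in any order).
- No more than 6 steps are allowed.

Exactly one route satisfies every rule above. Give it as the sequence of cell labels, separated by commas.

Any route must reach K and M and still end at H within 6 moves, so the order of the required stops is forced.
Route from C: down 2 to M, left 2 to K, up 1 to F, right 1 to H — 6 moves in all.
Check: all required cells visited; 6 ≤ 6 moves.

C, I, M, L, K, F, H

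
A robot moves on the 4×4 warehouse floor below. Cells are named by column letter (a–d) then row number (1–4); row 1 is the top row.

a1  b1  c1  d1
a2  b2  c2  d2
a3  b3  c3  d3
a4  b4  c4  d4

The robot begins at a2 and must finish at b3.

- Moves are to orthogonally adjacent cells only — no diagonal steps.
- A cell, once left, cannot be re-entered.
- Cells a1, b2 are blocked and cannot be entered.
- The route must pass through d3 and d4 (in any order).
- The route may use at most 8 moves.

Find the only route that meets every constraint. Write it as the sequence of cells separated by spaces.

Any route must reach d3 and d4 and still end at b3 within 8 moves, so the order of the required stops is forced.
Route from a2: down 2 to a4, right 3 to d4, up 1 to d3, left 2 to b3 — 8 moves in all.
Check: all required cells visited; 8 ≤ 8 moves.

a2 a3 a4 b4 c4 d4 d3 c3 b3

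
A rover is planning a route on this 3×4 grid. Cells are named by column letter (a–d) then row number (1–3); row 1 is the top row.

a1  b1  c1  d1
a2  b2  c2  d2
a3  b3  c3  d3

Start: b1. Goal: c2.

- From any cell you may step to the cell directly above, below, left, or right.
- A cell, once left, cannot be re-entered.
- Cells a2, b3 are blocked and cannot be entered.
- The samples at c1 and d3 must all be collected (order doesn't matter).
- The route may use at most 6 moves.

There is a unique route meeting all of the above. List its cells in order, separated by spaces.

Any route must reach c1 and d3 and still end at c2 within 6 moves, so the order of the required stops is forced.
Route from b1: 2× right (reaching d1), 2× down (reaching d3), left to c3, up to c2 — 6 moves in all.
Check: all required cells visited; 6 ≤ 6 moves.

b1 c1 d1 d2 d3 c3 c2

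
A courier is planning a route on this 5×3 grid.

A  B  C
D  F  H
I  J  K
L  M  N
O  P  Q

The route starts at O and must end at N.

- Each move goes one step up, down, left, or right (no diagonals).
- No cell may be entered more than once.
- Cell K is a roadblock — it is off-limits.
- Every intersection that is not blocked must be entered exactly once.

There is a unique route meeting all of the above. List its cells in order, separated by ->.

Need to visit all 14 open cells exactly once, starting at O and ending at N.
Cell Q has only two open neighbours (N and P), so the path must pass straight through it: one of those is the cell it's entered from and the other is where it exits.
Route from O: up 4 to A, right 2 to C, down 1 to H, left 1 to F, down 3 to P, right 1 to Q, up 1 to N — 13 moves in all.
Check: all 14 open cells covered.

O -> L -> I -> D -> A -> B -> C -> H -> F -> J -> M -> P -> Q -> N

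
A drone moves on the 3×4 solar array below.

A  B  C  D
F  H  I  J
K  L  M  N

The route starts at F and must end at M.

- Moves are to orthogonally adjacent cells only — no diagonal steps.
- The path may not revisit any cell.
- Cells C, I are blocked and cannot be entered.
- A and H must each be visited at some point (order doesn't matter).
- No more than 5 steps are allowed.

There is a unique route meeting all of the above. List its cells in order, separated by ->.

The budget equals the shortest possible length, so every move has to be on a shortest route through the required cells.
Route from F: up to A, right to B, 2× down (reaching L), right to M — 5 moves in all.
Check: all required cells visited; 5 ≤ 5 moves.

F -> A -> B -> H -> L -> M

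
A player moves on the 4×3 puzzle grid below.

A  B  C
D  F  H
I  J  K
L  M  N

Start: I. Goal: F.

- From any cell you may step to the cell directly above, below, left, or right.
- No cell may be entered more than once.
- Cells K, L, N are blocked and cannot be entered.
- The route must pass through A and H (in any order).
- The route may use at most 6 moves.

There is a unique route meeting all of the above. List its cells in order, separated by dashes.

I - D - A - B - C - H - F

Any route must reach A and H and still end at F within 6 moves, so the order of the required stops is forced.
Route from I: 2× up (reaching A), 2× right (reaching C), down to H, left to F — 6 moves in all.
Check: all required cells visited; 6 ≤ 6 moves.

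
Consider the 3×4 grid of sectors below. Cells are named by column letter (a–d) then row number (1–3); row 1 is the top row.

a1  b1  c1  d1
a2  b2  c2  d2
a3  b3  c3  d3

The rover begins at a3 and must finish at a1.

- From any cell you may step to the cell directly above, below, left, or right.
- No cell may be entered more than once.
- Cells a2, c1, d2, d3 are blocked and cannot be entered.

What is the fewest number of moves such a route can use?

The Manhattan distance from a3 to a1 is |3−1| + |1−1| = 2, so at least 2 moves are needed.
That bound ignores the blocked cells. Measuring each leg by the fewest moves that actually steer around them (a3→a1: 4) raises the lower bound to 4.
A route of 4 moves exists: a3 → b3 → b2 → b1 → a1.
Since 4 matches that lower bound, it is optimal.

4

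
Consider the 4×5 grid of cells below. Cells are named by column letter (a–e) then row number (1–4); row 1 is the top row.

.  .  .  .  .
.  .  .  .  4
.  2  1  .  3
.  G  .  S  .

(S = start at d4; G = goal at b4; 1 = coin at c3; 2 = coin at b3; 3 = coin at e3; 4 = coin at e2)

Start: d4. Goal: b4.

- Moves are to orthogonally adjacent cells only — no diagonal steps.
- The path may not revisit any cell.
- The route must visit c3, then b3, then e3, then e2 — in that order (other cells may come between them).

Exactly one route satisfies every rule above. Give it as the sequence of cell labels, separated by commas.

The waypoints must appear in the order c3, b3, e3, e2, with no cell reused.
Route from d4: left 1 to c4, up 1 to c3, left 1 to b3, up 1 to b2, right 2 to d2, down 1 to d3, right 1 to e3, up 2 to e1, left 4 to a1, down 3 to a4, right 1 to b4 — 18 moves in all.
Check: order respected (1 at step 2, 2 at step 3, 3 at step 8, 4 at step 9).

d4, c4, c3, b3, b2, c2, d2, d3, e3, e2, e1, d1, c1, b1, a1, a2, a3, a4, b4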